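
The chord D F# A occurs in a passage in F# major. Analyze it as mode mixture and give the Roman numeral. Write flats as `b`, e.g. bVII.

bVI

The root D is the lowered 6th scale degree — diatonically F# major has D# there. Diatonically F# major has D#m (vi) on that degree; D–F#–A is instead the major chord native to F# minor, so it takes the label bVI.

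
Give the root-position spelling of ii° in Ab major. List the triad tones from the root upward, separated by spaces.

Bb Db Fb

ii° is built on scale degree 2, which is Bb in both Ab major and its parallel. Stacking thirds in Ab minor on Bb gives Bb–Db–Fb.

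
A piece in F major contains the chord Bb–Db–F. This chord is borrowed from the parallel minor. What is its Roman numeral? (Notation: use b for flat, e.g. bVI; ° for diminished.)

iv

The root Bb is the diatonic 4th degree of F major; the borrowing shows in the chord quality. Bb–Db–F is a minor chord — the form found in F minor, not the diatonic IV (Bb). Borrowed into F major it is written iv.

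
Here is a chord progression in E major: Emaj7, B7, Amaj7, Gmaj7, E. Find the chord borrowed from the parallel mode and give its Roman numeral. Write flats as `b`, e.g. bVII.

The diatonic triads in E major are E, F#m, G#m, A, B, C#m, D#dim. Emaj7, B7, Amaj7 and E are all diatonic. But Gmaj7 (G–B–D–F#) is foreign: the diatonic iii on degree 3 is G#m, whereas Gmaj7 comes from E minor. It is labeled bIIImaj7.

bIIImaj7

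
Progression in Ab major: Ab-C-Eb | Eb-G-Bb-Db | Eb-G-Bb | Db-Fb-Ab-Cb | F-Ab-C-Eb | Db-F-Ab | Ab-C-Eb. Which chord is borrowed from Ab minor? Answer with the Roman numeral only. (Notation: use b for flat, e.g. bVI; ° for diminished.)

The diatonic triads in Ab major are Ab, Bbm, Cm, Db, Eb, Fm, Gdim. Ab–C–Eb = Ab, Eb–G–Bb–Db = Eb7, Eb–G–Bb = Eb, F–Ab–C–Eb = Fm7 and Db–F–Ab = Db are all diatonic. Db–Fb–Ab–Cb doesn't fit — on degree 4 Ab major would have Db (IV). Dbm7 is the degree-4 chord of Ab minor, so it is the borrowed iv7.

iv7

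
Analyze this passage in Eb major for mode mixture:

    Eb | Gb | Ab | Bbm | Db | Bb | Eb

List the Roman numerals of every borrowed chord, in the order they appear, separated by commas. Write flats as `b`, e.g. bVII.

Eb major has the diatonic set Eb, Fm, Gm, Ab, Bb, Cm, Ddim. Eb, Ab and Bb all belong to that set. Gb (Gb–Bb–Db) is not: scale degree 3 in Eb major carries Gm (iii). In Eb minor the chord on that degree is Gb, so here it functions as bIII, borrowed from the parallel minor. Bbm (Bb–Db–F) doesn't fit — on degree 5 Eb major would have Bb (V). Bbm is the degree-5 chord of Eb minor, so it is the borrowed v. Db (Db–F–Ab) is not: scale degree 7 in Eb major carries Ddim (vii°). In Eb minor the chord on that degree is Db, so here it functions as bVII, borrowed from the parallel minor.

bIII, v, bVII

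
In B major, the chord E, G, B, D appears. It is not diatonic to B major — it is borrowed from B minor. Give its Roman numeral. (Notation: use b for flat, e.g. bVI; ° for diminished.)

iv7

The root E is the diatonic 4th degree of B major; the borrowing shows in the chord quality. Diatonically B major has E (IV) on that degree; E–G–B–D is instead the minor-seventh chord native to B minor, so it takes the label iv7.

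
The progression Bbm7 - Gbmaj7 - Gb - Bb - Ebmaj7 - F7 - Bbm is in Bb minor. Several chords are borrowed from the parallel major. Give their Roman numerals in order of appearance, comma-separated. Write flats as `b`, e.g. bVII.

I, IVmaj7

Bb minor has the diatonic set Bbm, Cdim, Db, Ebm, F, Gb, Ab (with V from harmonic minor). Of the given chords, Bbm7, Gbmaj7, Gb, F7 and Bbm are diatonic. Bb (Bb–D–F) is not: scale degree 1 in Bb minor carries Bbm (i). In Bb major the chord on that degree is Bb, so here it functions as I, borrowed from the parallel major. Ebmaj7 (Eb–G–Bb–D) is not: scale degree 4 in Bb minor carries Ebm (iv). In Bb major the chord on that degree is Ebmaj7, so here it functions as IVmaj7, borrowed from the parallel major.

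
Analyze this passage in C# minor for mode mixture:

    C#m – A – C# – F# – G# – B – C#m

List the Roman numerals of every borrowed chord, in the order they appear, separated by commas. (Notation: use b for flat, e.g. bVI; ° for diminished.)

I, IV

C# minor has the diatonic set C#m, D#dim, E, F#m, G#, A, B (with V from harmonic minor). Of the given chords, C#m, A, G# and B are diatonic. But C# (C#–E#–G#) is foreign: the diatonic i on degree 1 is C#m, whereas C# comes from C# major. It is labeled I. F# (F#–A#–C#) doesn't fit — on degree 4 C# minor would have F#m (iv). F# is the degree-4 chord of C# major, so it is the borrowed IV.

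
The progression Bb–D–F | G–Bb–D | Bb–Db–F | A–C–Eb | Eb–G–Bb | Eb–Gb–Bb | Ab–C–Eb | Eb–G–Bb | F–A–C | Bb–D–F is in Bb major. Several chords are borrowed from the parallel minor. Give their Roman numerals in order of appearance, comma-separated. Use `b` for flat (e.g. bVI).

In Bb major the diatonic chords are Bb, Cm, Dm, Eb, F, Gm, Adim. Of the given chords, Bb–D–F = Bb, G–Bb–D = Gm, A–C–Eb = Adim, Eb–G–Bb = Eb and F–A–C = F are diatonic. Bb–Db–F is not: scale degree 1 in Bb major carries Bb (I). In Bb minor the chord on that degree is Bbm, so here it functions as i, borrowed from the parallel minor. Eb–Gb–Bb doesn't fit — on degree 4 Bb major would have Eb (IV). Ebm is the degree-4 chord of Bb minor, so it is the borrowed iv. Ab–C–Eb is not: scale degree 7 in Bb major carries Adim (vii°). In Bb minor the chord on that degree is Ab, so here it functions as bVII, borrowed from the parallel minor.

i, iv, bVII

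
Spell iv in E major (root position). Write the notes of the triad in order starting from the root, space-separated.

A C E

The root, A, is scale degree 4 — the same note in E major and E minor; only the chord quality changes. Building the minor chord from the parallel minor on A: A–C–E.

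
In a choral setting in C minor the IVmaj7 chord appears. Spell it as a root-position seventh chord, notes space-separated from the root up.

F A C E

The root, F, is scale degree 4 — the same note in C minor and C major; only the chord quality changes. Building the major-seventh chord from the parallel major on F: F–A–C–E.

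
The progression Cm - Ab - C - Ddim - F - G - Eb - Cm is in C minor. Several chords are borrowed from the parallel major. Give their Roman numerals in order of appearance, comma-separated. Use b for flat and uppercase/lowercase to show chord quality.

The diatonic triads in C minor (with V from harmonic minor) are Cm, Ddim, Eb, Fm, G, Ab, Bb. Of the given chords, Cm, Ab, Ddim, G and Eb are diatonic. But C (C–E–G) is foreign: the diatonic i on degree 1 is Cm, whereas C comes from C major. It is labeled I. F (F–A–C) is not: scale degree 4 in C minor carries Fm (iv). In C major the chord on that degree is F, so here it functions as IV, borrowed from the parallel major.

I, IV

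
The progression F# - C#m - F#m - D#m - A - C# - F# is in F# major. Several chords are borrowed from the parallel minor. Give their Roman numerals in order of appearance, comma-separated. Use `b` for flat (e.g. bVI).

In F# major the diatonic chords are F#, G#m, A#m, B, C#, D#m, E#dim. Of the given chords, F#, D#m and C# are diatonic. But C#m (C#–E–G#) is foreign: the diatonic V on degree 5 is C#, whereas C#m comes from F# minor. It is labeled v. But F#m (F#–A–C#) is foreign: the diatonic I on degree 1 is F#, whereas F#m comes from F# minor. It is labeled i. A (A–C#–E) doesn't fit — on degree 3 F# major would have A#m (iii). A is the degree-3 chord of F# minor, so it is the borrowed bIII.

v, i, bIII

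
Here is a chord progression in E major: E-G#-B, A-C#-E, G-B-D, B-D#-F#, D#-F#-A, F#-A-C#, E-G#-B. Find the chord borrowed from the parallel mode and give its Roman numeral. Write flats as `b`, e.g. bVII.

The diatonic triads in E major are E, F#m, G#m, A, B, C#m, D#dim. E–G#–B = E, A–C#–E = A, B–D#–F# = B, D#–F#–A = D#dim and F#–A–C# = F#m are all diatonic. G–B–D doesn't fit — on degree 3 E major would have G#m (iii). G is the degree-3 chord of E minor, so it is the borrowed bIII.

bIII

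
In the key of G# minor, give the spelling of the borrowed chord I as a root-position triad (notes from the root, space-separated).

G# B# D#

I is built on scale degree 1, which is G# in both G# minor and its parallel. In G# major the chord on G# is G#–B#–D#.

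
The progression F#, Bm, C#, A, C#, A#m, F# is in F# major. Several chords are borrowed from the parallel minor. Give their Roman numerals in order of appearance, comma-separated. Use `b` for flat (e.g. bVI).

In F# major the diatonic chords are F#, G#m, A#m, B, C#, D#m, E#dim. Of the given chords, F#, C# and A#m are diatonic. Bm (B–D–F#) doesn't fit — on degree 4 F# major would have B (IV). Bm is the degree-4 chord of F# minor, so it is the borrowed iv. A (A–C#–E) doesn't fit — on degree 3 F# major would have A#m (iii). A is the degree-3 chord of F# minor, so it is the borrowed bIII.

iv, bIII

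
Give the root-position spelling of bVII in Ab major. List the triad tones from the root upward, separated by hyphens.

Gb-Bb-Db

The root of bVII is the lowered 7th degree: G becomes Gb. Stacking thirds in Ab minor on Gb gives Gb–Bb–Db.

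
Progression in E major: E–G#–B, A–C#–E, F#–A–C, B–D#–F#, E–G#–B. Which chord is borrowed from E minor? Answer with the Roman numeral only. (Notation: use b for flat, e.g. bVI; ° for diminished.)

ii°

In E major the diatonic chords are E, F#m, G#m, A, B, C#m, D#dim. E–G#–B = E, A–C#–E = A and B–D#–F# = B all belong to that set. F#–A–C doesn't fit — on degree 2 E major would have F#m (ii). F#dim is the degree-2 chord of E minor, so it is the borrowed ii°.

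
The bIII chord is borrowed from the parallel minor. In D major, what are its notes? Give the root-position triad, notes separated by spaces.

F A C

Scale degree 3 in D major is F#. bIII uses the lowered form, F, taken from D minor. In D minor the chord on F is F–A–C.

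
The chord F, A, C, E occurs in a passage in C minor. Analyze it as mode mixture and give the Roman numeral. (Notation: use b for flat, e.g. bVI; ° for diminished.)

IVmaj7

F is scale degree 4 in C minor. F–A–C–E is a major-seventh chord — the form found in C major, not the diatonic iv (Fm). Borrowed into C minor it is written IVmaj7.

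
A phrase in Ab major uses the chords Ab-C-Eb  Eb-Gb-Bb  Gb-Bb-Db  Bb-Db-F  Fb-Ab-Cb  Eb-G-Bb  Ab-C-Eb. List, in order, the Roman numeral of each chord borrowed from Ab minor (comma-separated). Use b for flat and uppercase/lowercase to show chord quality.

v, bVII, bVI

In Ab major the diatonic chords are Ab, Bbm, Cm, Db, Eb, Fm, Gdim. Ab–C–Eb = Ab, Bb–Db–F = Bbm and Eb–G–Bb = Eb are all diatonic. Eb–Gb–Bb is not: scale degree 5 in Ab major carries Eb (V). In Ab minor the chord on that degree is Ebm, so here it functions as v, borrowed from the parallel minor. But Gb–Bb–Db is foreign: the diatonic vii° on degree 7 is Gdim, whereas Gb comes from Ab minor. It is labeled bVII. Fb–Ab–Cb doesn't fit — on degree 6 Ab major would have Fm (vi). Fb is the degree-6 chord of Ab minor, so it is the borrowed bVI.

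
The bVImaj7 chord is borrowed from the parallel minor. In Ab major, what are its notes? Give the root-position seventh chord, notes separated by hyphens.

Scale degree 6 in Ab major is F. bVImaj7 uses the lowered form, Fb, taken from Ab minor. In Ab minor the chord on Fb is Fb–Ab–Cb–Eb.

Fb-Ab-Cb-Eb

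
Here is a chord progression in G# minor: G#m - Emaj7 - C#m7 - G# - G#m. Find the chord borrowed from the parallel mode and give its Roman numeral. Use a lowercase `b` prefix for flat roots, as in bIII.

G# minor has the diatonic set G#m, A#dim, B, C#m, D#, E, F# (with V from harmonic minor). G#m, Emaj7 and C#m7 are all diatonic. G# (G#–B#–D#) doesn't fit — on degree 1 G# minor would have G#m (i). G# is the degree-1 chord of G# major, so it is the borrowed I.

I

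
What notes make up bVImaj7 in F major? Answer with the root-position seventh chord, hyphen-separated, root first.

Db-F-Ab-C

bVImaj7 is built on the lowered scale degree 6. In F major degree 6 is D; lowered it becomes Db. Stacking thirds in F minor on Db gives Db–F–Ab–C.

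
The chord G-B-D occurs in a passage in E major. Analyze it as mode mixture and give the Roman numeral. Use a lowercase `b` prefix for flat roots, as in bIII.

bIII

The root G is the lowered 3rd scale degree — diatonically E major has G# there. Diatonically E major has G#m (iii) on that degree; G–B–D is instead the major chord native to E minor, so it takes the label bIII.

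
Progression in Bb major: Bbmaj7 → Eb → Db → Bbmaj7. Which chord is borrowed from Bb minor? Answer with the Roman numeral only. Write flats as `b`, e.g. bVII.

Bb major has the diatonic set Bb, Cm, Dm, Eb, F, Gm, Adim. Bbmaj7 and Eb both belong to that set. But Db (Db–F–Ab) is foreign: the diatonic iii on degree 3 is Dm, whereas Db comes from Bb minor. It is labeled bIII.

bIII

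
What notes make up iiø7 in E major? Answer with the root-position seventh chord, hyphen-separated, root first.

The root, F#, is scale degree 2 — the same note in E major and E minor; only the chord quality changes. Stacking thirds in E minor on F# gives F#–A–C–E.

F#-A-C-E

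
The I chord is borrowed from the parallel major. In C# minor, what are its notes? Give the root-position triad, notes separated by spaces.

The root, C#, is scale degree 1 — the same note in C# minor and C# major; only the chord quality changes. In C# major the chord on C# is C#–E#–G#.

C# E# G#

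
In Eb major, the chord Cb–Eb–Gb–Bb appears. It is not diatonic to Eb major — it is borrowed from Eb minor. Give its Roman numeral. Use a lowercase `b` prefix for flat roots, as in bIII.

bVImaj7

The root Cb is the lowered 6th scale degree — diatonically Eb major has C there. Cb–Eb–Gb–Bb is a major-seventh chord — the form found in Eb minor, not the diatonic vi (Cm). Borrowed into Eb major it is written bVImaj7.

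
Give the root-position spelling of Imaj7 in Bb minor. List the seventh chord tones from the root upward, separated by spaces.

The root, Bb, is scale degree 1 — the same note in Bb minor and Bb major; only the chord quality changes. In Bb major the chord on Bb is Bb–D–F–A.

Bb D F A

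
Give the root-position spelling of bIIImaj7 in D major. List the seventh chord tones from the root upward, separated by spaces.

Scale degree 3 in D major is F#. bIIImaj7 uses the lowered form, F, taken from D minor. In D minor the chord on F is F–A–C–E.

F A C E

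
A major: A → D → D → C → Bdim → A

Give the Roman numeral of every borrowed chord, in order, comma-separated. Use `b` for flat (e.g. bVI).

In A major the diatonic chords are A, Bm, C#m, D, E, F#m, G#dim. A and D both belong to that set. C (C–E–G) is not: scale degree 3 in A major carries C#m (iii). In A minor the chord on that degree is C, so here it functions as bIII, borrowed from the parallel minor. But Bdim (B–D–F) is foreign: the diatonic ii on degree 2 is Bm, whereas Bdim comes from A minor. It is labeled ii°.

bIII, ii°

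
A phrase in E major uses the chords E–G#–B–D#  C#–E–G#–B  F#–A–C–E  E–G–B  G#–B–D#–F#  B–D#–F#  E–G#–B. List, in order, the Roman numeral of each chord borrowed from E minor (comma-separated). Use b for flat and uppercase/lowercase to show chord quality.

iiø7, i

E major has the diatonic set E, F#m, G#m, A, B, C#m, D#dim. E–G#–B–D# = Emaj7, C#–E–G#–B = C#m7, G#–B–D#–F# = G#m7, B–D#–F# = B and E–G#–B = E all belong to that set. F#–A–C–E doesn't fit — on degree 2 E major would have F#m (ii). F#m7b5 is the degree-2 chord of E minor, so it is the borrowed iiø7. But E–G–B is foreign: the diatonic I on degree 1 is E, whereas Em comes from E minor. It is labeled i.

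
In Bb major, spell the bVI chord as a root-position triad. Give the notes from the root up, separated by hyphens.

The root of bVI is the lowered 6th degree: G becomes Gb. In Bb minor the chord on Gb is Gb–Bb–Db.

Gb-Bb-Db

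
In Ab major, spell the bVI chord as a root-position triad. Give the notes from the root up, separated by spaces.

Scale degree 6 in Ab major is F. bVI uses the lowered form, Fb, taken from Ab minor. In Ab minor the chord on Fb is Fb–Ab–Cb.

Fb Ab Cb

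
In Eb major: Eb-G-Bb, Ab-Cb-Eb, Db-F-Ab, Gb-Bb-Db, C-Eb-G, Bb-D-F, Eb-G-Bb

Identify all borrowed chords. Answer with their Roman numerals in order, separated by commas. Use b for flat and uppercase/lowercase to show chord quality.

Eb major has the diatonic set Eb, Fm, Gm, Ab, Bb, Cm, Ddim. Of the given chords, Eb–G–Bb = Eb, C–Eb–G = Cm and Bb–D–F = Bb are diatonic. Ab–Cb–Eb doesn't fit — on degree 4 Eb major would have Ab (IV). Abm is the degree-4 chord of Eb minor, so it is the borrowed iv. But Db–F–Ab is foreign: the diatonic vii° on degree 7 is Ddim, whereas Db comes from Eb minor. It is labeled bVII. Gb–Bb–Db is not: scale degree 3 in Eb major carries Gm (iii). In Eb minor the chord on that degree is Gb, so here it functions as bIII, borrowed from the parallel minor.

iv, bVII, bIII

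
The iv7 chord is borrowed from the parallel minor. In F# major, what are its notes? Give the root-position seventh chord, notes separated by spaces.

iv7 is built on scale degree 4, which is B in both F# major and its parallel. In F# minor the chord on B is B–D–F#–A.

B D F# A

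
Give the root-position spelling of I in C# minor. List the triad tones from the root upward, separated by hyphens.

C#-E#-G#

I is built on scale degree 1, which is C# in both C# minor and its parallel. Building the major chord from the parallel major on C#: C#–E#–G#.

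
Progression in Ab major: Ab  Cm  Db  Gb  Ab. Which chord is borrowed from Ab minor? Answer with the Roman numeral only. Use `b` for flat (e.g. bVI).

Ab major has the diatonic set Ab, Bbm, Cm, Db, Eb, Fm, Gdim. Ab, Cm and Db are all diatonic. Gb (Gb–Bb–Db) is not: scale degree 7 in Ab major carries Gdim (vii°). In Ab minor the chord on that degree is Gb, so here it functions as bVII, borrowed from the parallel minor.

bVII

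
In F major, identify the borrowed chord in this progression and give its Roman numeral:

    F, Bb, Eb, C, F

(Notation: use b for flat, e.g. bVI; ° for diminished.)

bVII

In F major the diatonic chords are F, Gm, Am, Bb, C, Dm, Edim. Of the given chords, F, Bb and C are diatonic. Eb (Eb–G–Bb) doesn't fit — on degree 7 F major would have Edim (vii°). Eb is the degree-7 chord of F minor, so it is the borrowed bVII.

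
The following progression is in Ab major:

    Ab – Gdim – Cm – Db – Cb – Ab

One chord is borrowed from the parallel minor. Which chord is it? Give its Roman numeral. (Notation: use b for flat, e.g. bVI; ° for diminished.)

bIII

In Ab major the diatonic chords are Ab, Bbm, Cm, Db, Eb, Fm, Gdim. Ab, Gdim, Cm and Db are all diatonic. But Cb (Cb–Eb–Gb) is foreign: the diatonic iii on degree 3 is Cm, whereas Cb comes from Ab minor. It is labeled bIII.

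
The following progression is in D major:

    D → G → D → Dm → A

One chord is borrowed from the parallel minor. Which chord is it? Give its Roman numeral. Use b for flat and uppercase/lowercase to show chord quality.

i

The diatonic triads in D major are D, Em, F#m, G, A, Bm, C#dim. D, G and A all belong to that set. Dm (D–F–A) is not: scale degree 1 in D major carries D (I). In D minor the chord on that degree is Dm, so here it functions as i, borrowed from the parallel minor.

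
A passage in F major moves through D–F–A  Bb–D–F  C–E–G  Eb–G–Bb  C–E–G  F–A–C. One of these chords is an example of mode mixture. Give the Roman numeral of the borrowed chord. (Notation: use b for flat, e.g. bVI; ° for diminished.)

The diatonic triads in F major are F, Gm, Am, Bb, C, Dm, Edim. D–F–A = Dm, Bb–D–F = Bb, C–E–G = C and F–A–C = F all belong to that set. But Eb–G–Bb is foreign: the diatonic vii° on degree 7 is Edim, whereas Eb comes from F minor. It is labeled bVII.

bVII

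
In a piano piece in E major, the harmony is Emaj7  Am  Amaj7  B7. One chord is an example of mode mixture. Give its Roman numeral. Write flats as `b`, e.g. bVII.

In E major the diatonic chords are E, F#m, G#m, A, B, C#m, D#dim. Emaj7, Amaj7 and B7 all belong to that set. Am (A–C–E) doesn't fit — on degree 4 E major would have A (IV). Am is the degree-4 chord of E minor, so it is the borrowed iv.

iv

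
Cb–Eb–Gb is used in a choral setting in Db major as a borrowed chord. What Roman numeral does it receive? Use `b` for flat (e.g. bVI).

The root Cb is the lowered 7th scale degree — diatonically Db major has C there. The diatonic chord on degree 7 would be Cdim (vii°), but Cb–Eb–Gb is the major chord from Db minor. As a borrowed chord it is labeled bVII.

bVII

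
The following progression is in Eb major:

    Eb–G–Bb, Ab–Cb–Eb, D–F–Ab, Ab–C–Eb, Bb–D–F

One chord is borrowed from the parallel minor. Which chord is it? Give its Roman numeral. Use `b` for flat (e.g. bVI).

In Eb major the diatonic chords are Eb, Fm, Gm, Ab, Bb, Cm, Ddim. Of the given chords, Eb–G–Bb = Eb, D–F–Ab = Ddim, Ab–C–Eb = Ab and Bb–D–F = Bb are diatonic. Ab–Cb–Eb doesn't fit — on degree 4 Eb major would have Ab (IV). Abm is the degree-4 chord of Eb minor, so it is the borrowed iv.

iv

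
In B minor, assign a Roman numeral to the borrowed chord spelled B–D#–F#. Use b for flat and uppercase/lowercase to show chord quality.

The root B is the diatonic 1st degree of B minor; the borrowing shows in the chord quality. The diatonic chord on degree 1 would be Bm (i), but B–D#–F# is the major chord from B major. As a borrowed chord it is labeled I.

I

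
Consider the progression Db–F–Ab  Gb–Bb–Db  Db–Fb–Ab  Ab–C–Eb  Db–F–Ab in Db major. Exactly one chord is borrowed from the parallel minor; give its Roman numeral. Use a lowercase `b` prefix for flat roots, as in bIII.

In Db major the diatonic chords are Db, Ebm, Fm, Gb, Ab, Bbm, Cdim. Of the given chords, Db–F–Ab = Db, Gb–Bb–Db = Gb and Ab–C–Eb = Ab are diatonic. Db–Fb–Ab doesn't fit — on degree 1 Db major would have Db (I). Dbm is the degree-1 chord of Db minor, so it is the borrowed i.

i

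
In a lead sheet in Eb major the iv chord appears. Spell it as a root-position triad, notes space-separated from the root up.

Ab Cb Eb

The root, Ab, is scale degree 4 — the same note in Eb major and Eb minor; only the chord quality changes. In Eb minor the chord on Ab is Ab–Cb–Eb.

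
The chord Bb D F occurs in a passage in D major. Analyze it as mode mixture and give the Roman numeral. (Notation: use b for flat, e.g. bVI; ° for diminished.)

The root Bb is the lowered 6th scale degree — diatonically D major has B there. Bb–D–F is a major chord — the form found in D minor, not the diatonic vi (Bm). Borrowed into D major it is written bVI.

bVI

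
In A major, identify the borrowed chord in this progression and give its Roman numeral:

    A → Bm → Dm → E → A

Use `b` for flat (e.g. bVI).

A major has the diatonic set A, Bm, C#m, D, E, F#m, G#dim. Of the given chords, A, Bm and E are diatonic. Dm (D–F–A) doesn't fit — on degree 4 A major would have D (IV). Dm is the degree-4 chord of A minor, so it is the borrowed iv.

iv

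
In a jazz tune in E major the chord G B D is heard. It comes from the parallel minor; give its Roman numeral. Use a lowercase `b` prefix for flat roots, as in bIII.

bIII

The root G is the lowered 3rd scale degree — diatonically E major has G# there. G–B–D is a major chord — the form found in E minor, not the diatonic iii (G#m). Borrowed into E major it is written bIII.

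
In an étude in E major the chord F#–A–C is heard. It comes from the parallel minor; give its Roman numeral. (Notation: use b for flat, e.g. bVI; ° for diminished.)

ii°

The root F# is the diatonic 2nd degree of E major; the borrowing shows in the chord quality. F#–A–C is a diminished chord — the form found in E minor, not the diatonic ii (F#m). Borrowed into E major it is written ii°.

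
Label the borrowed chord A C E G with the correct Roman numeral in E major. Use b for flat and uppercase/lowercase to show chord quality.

A is scale degree 4 in E major. A–C–E–G is a minor-seventh chord — the form found in E minor, not the diatonic IV (A). Borrowed into E major it is written iv7.

iv7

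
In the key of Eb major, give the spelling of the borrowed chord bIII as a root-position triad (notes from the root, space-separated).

Gb Bb Db

The root of bIII is the lowered 3rd degree: G becomes Gb. In Eb minor the chord on Gb is Gb–Bb–Db.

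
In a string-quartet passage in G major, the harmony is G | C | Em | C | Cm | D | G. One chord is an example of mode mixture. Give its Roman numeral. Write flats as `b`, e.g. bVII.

iv

In G major the diatonic chords are G, Am, Bm, C, D, Em, F#dim. Of the given chords, G, C, Em and D are diatonic. But Cm (C–Eb–G) is foreign: the diatonic IV on degree 4 is C, whereas Cm comes from G minor. It is labeled iv.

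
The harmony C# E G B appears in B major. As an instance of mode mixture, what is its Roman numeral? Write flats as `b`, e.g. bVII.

C# is scale degree 2 in B major. The diatonic chord on degree 2 would be C#m (ii), but C#–E–G–B is the half-diminished-seventh chord from B minor. As a borrowed chord it is labeled iiø7.

iiø7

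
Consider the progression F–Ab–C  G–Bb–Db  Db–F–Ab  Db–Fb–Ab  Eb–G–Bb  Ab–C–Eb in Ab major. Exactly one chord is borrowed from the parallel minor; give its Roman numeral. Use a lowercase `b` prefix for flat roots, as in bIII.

iv

In Ab major the diatonic chords are Ab, Bbm, Cm, Db, Eb, Fm, Gdim. Of the given chords, F–Ab–C = Fm, G–Bb–Db = Gdim, Db–F–Ab = Db, Eb–G–Bb = Eb and Ab–C–Eb = Ab are diatonic. Db–Fb–Ab doesn't fit — on degree 4 Ab major would have Db (IV). Dbm is the degree-4 chord of Ab minor, so it is the borrowed iv.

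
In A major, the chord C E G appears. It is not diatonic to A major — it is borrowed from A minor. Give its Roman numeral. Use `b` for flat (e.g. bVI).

bIII

The root C is the lowered 3rd scale degree — diatonically A major has C# there. The diatonic chord on degree 3 would be C#m (iii), but C–E–G is the major chord from A minor. As a borrowed chord it is labeled bIII.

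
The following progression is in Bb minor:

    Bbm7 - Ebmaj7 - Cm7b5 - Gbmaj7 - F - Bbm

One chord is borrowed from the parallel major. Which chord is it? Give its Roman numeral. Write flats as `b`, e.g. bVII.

Bb minor has the diatonic set Bbm, Cdim, Db, Ebm, F, Gb, Ab (with V from harmonic minor). Bbm7, Cm7b5, Gbmaj7, F and Bbm all belong to that set. Ebmaj7 (Eb–G–Bb–D) doesn't fit — on degree 4 Bb minor would have Ebm (iv). Ebmaj7 is the degree-4 chord of Bb major, so it is the borrowed IVmaj7.

IVmaj7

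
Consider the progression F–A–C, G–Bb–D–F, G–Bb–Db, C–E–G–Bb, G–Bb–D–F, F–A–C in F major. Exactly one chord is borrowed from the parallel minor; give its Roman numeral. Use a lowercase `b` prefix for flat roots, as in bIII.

ii°

In F major the diatonic chords are F, Gm, Am, Bb, C, Dm, Edim. Of the given chords, F–A–C = F, G–Bb–D–F = Gm7 and C–E–G–Bb = C7 are diatonic. G–Bb–Db is not: scale degree 2 in F major carries Gm (ii). In F minor the chord on that degree is Gdim, so here it functions as ii°, borrowed from the parallel minor.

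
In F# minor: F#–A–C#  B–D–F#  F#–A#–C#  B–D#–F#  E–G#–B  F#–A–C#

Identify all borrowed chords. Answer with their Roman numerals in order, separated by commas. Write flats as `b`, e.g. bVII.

I, IV

In F# minor (with V from harmonic minor) the diatonic chords are F#m, G#dim, A, Bm, C#, D, E. Of the given chords, F#–A–C# = F#m, B–D–F# = Bm and E–G#–B = E are diatonic. F#–A#–C# is not: scale degree 1 in F# minor carries F#m (i). In F# major the chord on that degree is F#, so here it functions as I, borrowed from the parallel major. B–D#–F# doesn't fit — on degree 4 F# minor would have Bm (iv). B is the degree-4 chord of F# major, so it is the borrowed IV.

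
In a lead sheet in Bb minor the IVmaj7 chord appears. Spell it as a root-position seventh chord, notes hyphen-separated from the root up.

IVmaj7 is built on scale degree 4, which is Eb in both Bb minor and its parallel. Stacking thirds in Bb major on Eb gives Eb–G–Bb–D.

Eb-G-Bb-D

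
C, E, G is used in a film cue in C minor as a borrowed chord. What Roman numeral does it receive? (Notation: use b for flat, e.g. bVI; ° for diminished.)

The root C is the diatonic 1st degree of C minor; the borrowing shows in the chord quality. The diatonic chord on degree 1 would be Cm (i), but C–E–G is the major chord from C major. As a borrowed chord it is labeled I.

I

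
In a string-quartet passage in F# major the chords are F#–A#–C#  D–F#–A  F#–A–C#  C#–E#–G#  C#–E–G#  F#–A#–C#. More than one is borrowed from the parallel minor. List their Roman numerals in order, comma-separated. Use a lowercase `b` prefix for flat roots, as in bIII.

F# major has the diatonic set F#, G#m, A#m, B, C#, D#m, E#dim. F#–A#–C# = F# and C#–E#–G# = C# are both diatonic. D–F#–A doesn't fit — on degree 6 F# major would have D#m (vi). D is the degree-6 chord of F# minor, so it is the borrowed bVI. F#–A–C# is not: scale degree 1 in F# major carries F# (I). In F# minor the chord on that degree is F#m, so here it functions as i, borrowed from the parallel minor. C#–E–G# doesn't fit — on degree 5 F# major would have C# (V). C#m is the degree-5 chord of F# minor, so it is the borrowed v.

bVI, i, v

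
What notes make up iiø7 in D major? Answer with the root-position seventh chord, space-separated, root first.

E G Bb D

iiø7 is built on scale degree 2, which is E in both D major and its parallel. Stacking thirds in D minor on E gives E–G–Bb–D.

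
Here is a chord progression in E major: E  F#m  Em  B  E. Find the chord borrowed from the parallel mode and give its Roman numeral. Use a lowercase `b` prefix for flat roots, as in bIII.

i

In E major the diatonic chords are E, F#m, G#m, A, B, C#m, D#dim. E, F#m and B all belong to that set. But Em (E–G–B) is foreign: the diatonic I on degree 1 is E, whereas Em comes from E minor. It is labeled i.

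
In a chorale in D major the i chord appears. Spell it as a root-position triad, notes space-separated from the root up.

The root, D, is scale degree 1 — the same note in D major and D minor; only the chord quality changes. Stacking thirds in D minor on D gives D–F–A.

D F A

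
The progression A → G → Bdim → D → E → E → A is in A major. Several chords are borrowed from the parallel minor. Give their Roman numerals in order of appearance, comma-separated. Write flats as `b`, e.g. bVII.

A major has the diatonic set A, Bm, C#m, D, E, F#m, G#dim. A, D and E all belong to that set. G (G–B–D) is not: scale degree 7 in A major carries G#dim (vii°). In A minor the chord on that degree is G, so here it functions as bVII, borrowed from the parallel minor. Bdim (B–D–F) is not: scale degree 2 in A major carries Bm (ii). In A minor the chord on that degree is Bdim, so here it functions as ii°, borrowed from the parallel minor.

bVII, ii°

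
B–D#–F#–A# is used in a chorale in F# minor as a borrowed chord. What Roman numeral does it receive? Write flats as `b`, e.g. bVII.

IVmaj7

B is scale degree 4 in F# minor. The diatonic chord on degree 4 would be Bm (iv), but B–D#–F#–A# is the major-seventh chord from F# major. As a borrowed chord it is labeled IVmaj7.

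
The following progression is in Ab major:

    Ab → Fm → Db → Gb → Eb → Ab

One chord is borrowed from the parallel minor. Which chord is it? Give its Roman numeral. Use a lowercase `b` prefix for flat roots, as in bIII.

Ab major has the diatonic set Ab, Bbm, Cm, Db, Eb, Fm, Gdim. Ab, Fm, Db and Eb are all diatonic. But Gb (Gb–Bb–Db) is foreign: the diatonic vii° on degree 7 is Gdim, whereas Gb comes from Ab minor. It is labeled bVII.

bVII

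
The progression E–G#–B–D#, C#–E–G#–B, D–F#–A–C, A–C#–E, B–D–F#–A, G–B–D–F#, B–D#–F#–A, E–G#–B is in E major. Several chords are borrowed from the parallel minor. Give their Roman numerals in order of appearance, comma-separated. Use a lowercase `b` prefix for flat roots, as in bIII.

bVII7, v7, bIIImaj7

In E major the diatonic chords are E, F#m, G#m, A, B, C#m, D#dim. Of the given chords, E–G#–B–D# = Emaj7, C#–E–G#–B = C#m7, A–C#–E = A, B–D#–F#–A = B7 and E–G#–B = E are diatonic. D–F#–A–C doesn't fit — on degree 7 E major would have D#dim (vii°). D7 is the degree-7 chord of E minor, so it is the borrowed bVII7. B–D–F#–A is not: scale degree 5 in E major carries B (V). In E minor the chord on that degree is Bm7, so here it functions as v7, borrowed from the parallel minor. G–B–D–F# is not: scale degree 3 in E major carries G#m (iii). In E minor the chord on that degree is Gmaj7, so here it functions as bIIImaj7, borrowed from the parallel minor.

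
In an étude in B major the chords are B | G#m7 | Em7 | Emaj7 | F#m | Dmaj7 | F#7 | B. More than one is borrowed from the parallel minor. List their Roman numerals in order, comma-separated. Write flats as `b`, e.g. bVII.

The diatonic triads in B major are B, C#m, D#m, E, F#, G#m, A#dim. Of the given chords, B, G#m7, Emaj7 and F#7 are diatonic. Em7 (E–G–B–D) is not: scale degree 4 in B major carries E (IV). In B minor the chord on that degree is Em7, so here it functions as iv7, borrowed from the parallel minor. F#m (F#–A–C#) is not: scale degree 5 in B major carries F# (V). In B minor the chord on that degree is F#m, so here it functions as v, borrowed from the parallel minor. Dmaj7 (D–F#–A–C#) doesn't fit — on degree 3 B major would have D#m (iii). Dmaj7 is the degree-3 chord of B minor, so it is the borrowed bIIImaj7.

iv7, v, bIIImaj7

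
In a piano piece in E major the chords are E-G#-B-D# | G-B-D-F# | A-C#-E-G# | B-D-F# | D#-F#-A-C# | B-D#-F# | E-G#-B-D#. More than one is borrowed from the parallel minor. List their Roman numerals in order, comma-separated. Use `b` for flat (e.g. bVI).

bIIImaj7, v

E major has the diatonic set E, F#m, G#m, A, B, C#m, D#dim. E–G#–B–D# = Emaj7, A–C#–E–G# = Amaj7, D#–F#–A–C# = D#m7b5 and B–D#–F# = B are all diatonic. But G–B–D–F# is foreign: the diatonic iii on degree 3 is G#m, whereas Gmaj7 comes from E minor. It is labeled bIIImaj7. But B–D–F# is foreign: the diatonic V on degree 5 is B, whereas Bm comes from E minor. It is labeled v.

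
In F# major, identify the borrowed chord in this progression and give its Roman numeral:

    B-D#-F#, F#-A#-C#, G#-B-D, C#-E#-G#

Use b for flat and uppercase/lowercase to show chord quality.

ii°

The diatonic triads in F# major are F#, G#m, A#m, B, C#, D#m, E#dim. Of the given chords, B–D#–F# = B, F#–A#–C# = F# and C#–E#–G# = C# are diatonic. But G#–B–D is foreign: the diatonic ii on degree 2 is G#m, whereas G#dim comes from F# minor. It is labeled ii°.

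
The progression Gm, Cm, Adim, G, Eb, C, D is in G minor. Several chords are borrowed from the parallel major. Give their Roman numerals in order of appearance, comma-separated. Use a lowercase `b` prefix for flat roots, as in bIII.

G minor has the diatonic set Gm, Adim, Bb, Cm, D, Eb, F (with V from harmonic minor). Gm, Cm, Adim, Eb and D are all diatonic. G (G–B–D) is not: scale degree 1 in G minor carries Gm (i). In G major the chord on that degree is G, so here it functions as I, borrowed from the parallel major. But C (C–E–G) is foreign: the diatonic iv on degree 4 is Cm, whereas C comes from G major. It is labeled IV.

I, IV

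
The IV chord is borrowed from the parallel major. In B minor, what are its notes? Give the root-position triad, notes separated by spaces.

E G# B

IV is built on scale degree 4, which is E in both B minor and its parallel. Building the major chord from the parallel major on E: E–G#–B.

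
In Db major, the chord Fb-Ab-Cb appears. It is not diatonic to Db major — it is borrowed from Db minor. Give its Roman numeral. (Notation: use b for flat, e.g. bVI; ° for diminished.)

bIII

Fb is the lowered form of scale degree 3 in Db major (the diatonic degree 3 is F). The diatonic chord on degree 3 would be Fm (iii), but Fb–Ab–Cb is the major chord from Db minor. As a borrowed chord it is labeled bIII.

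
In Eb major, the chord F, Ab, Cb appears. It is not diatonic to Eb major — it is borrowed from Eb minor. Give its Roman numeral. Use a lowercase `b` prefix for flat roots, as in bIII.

ii°

The root F is the diatonic 2nd degree of Eb major; the borrowing shows in the chord quality. The diatonic chord on degree 2 would be Fm (ii), but F–Ab–Cb is the diminished chord from Eb minor. As a borrowed chord it is labeled ii°.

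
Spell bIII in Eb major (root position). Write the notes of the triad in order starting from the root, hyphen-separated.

Gb-Bb-Db

bIII is built on the lowered scale degree 3. In Eb major degree 3 is G; lowered it becomes Gb. Stacking thirds in Eb minor on Gb gives Gb–Bb–Db.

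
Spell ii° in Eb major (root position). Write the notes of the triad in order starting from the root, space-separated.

F Ab Cb

The root, F, is scale degree 2 — the same note in Eb major and Eb minor; only the chord quality changes. In Eb minor the chord on F is F–Ab–Cb.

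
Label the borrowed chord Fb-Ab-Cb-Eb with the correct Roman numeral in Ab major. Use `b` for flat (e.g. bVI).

In Ab major scale degree 6 is F; Fb is its lowered form, from Ab minor. Diatonically Ab major has Fm (vi) on that degree; Fb–Ab–Cb–Eb is instead the major-seventh chord native to Ab minor, so it takes the label bVImaj7.

bVImaj7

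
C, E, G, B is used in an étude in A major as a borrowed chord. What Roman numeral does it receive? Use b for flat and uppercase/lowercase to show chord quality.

bIIImaj7

The root C is the lowered 3rd scale degree — diatonically A major has C# there. C–E–G–B is a major-seventh chord — the form found in A minor, not the diatonic iii (C#m). Borrowed into A major it is written bIIImaj7.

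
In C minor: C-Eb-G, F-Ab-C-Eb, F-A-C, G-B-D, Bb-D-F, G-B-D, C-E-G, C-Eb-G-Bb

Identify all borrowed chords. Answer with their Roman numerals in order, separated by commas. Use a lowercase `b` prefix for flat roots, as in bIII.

IV, I

The diatonic triads in C minor (with V from harmonic minor) are Cm, Ddim, Eb, Fm, G, Ab, Bb. C–Eb–G = Cm, F–Ab–C–Eb = Fm7, G–B–D = G, Bb–D–F = Bb and C–Eb–G–Bb = Cm7 all belong to that set. But F–A–C is foreign: the diatonic iv on degree 4 is Fm, whereas F comes from C major. It is labeled IV. C–E–G doesn't fit — on degree 1 C minor would have Cm (i). C is the degree-1 chord of C major, so it is the borrowed I.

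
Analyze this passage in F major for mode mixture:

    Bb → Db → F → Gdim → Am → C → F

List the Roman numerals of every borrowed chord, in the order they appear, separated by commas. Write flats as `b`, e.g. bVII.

F major has the diatonic set F, Gm, Am, Bb, C, Dm, Edim. Of the given chords, Bb, F, Am and C are diatonic. Db (Db–F–Ab) doesn't fit — on degree 6 F major would have Dm (vi). Db is the degree-6 chord of F minor, so it is the borrowed bVI. Gdim (G–Bb–Db) is not: scale degree 2 in F major carries Gm (ii). In F minor the chord on that degree is Gdim, so here it functions as ii°, borrowed from the parallel minor.

bVI, ii°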